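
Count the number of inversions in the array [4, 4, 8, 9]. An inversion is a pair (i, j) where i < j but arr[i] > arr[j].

Finding inversions in [4, 4, 8, 9]:


Total inversions: 0

The array has 0 inversions. It is already sorted.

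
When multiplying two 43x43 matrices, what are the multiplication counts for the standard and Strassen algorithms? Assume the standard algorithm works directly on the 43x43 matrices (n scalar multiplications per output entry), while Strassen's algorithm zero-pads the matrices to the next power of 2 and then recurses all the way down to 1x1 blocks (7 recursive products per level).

Matrix multiplication for 43x43 matrices:

Strassen's algorithm requires power-of-2 dimensions. Pad 43x43 to 64x64 (next power of 2).

Standard algorithm: 43^3 = 79507 multiplications
Strassen's algorithm: 7^(log2(64)) = 7^6 = 117649 multiplications
Difference: 79507 - 117649 = -38142 (Strassen uses MORE here due to padding overhead — for small or just-over-power-of-2 n, padding can outweigh the per-level savings)

Standard: 79507 multiplications (43^3). Strassen: 117649 multiplications (7^6, after padding to 64x64). Strassen reduces 8 recursive multiplications to 7 at each level.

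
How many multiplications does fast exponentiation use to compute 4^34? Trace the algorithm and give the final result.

Computing 4^34 by squaring (build up from 4^1; each line after the first costs one multiplication):

4^1 = 4
4^2 = (4^1)^2 = 4^2 = 16
4^4 = (4^2)^2 = 16^2 = 256
4^8 = (4^4)^2 = 256^2 = 65536
4^16 = (4^8)^2 = 65536^2 = 4294967296
4^17 = 4 * 4^16 = 4 * 4294967296 = 17179869184
4^34 = (4^17)^2 = 17179869184^2 = 295147905179352825856

Result: 295147905179352825856
Multiplications needed: 6 (6 lines after 4^1)

4^34 = 295147905179352825856. Using exponentiation by squaring, this requires 6 multiplications. The key idea: if the exponent is even, square the half-power; if odd, multiply by the base once.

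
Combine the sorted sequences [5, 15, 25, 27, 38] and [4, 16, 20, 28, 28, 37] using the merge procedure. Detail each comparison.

Merging process:

Compare 5 vs 4: take 4 from right. Merged: [4]
Compare 5 vs 16: take 5 from left. Merged: [4, 5]
Compare 15 vs 16: take 15 from left. Merged: [4, 5, 15]
Compare 25 vs 16: take 16 from right. Merged: [4, 5, 15, 16]
Compare 25 vs 20: take 20 from right. Merged: [4, 5, 15, 16, 20]
Compare 25 vs 28: take 25 from left. Merged: [4, 5, 15, 16, 20, 25]
Compare 27 vs 28: take 27 from left. Merged: [4, 5, 15, 16, 20, 25, 27]
Compare 38 vs 28: take 28 from right. Merged: [4, 5, 15, 16, 20, 25, 27, 28]
Compare 38 vs 28: take 28 from right. Merged: [4, 5, 15, 16, 20, 25, 27, 28, 28]
Compare 38 vs 37: take 37 from right. Merged: [4, 5, 15, 16, 20, 25, 27, 28, 28, 37]
Append remaining from left: [38]. Merged: [4, 5, 15, 16, 20, 25, 27, 28, 28, 37, 38]

Final merged array: [4, 5, 15, 16, 20, 25, 27, 28, 28, 37, 38]
Total comparisons: 10

The merged array is [4, 5, 15, 16, 20, 25, 27, 28, 28, 37, 38], requiring 10 comparisons. The merge step runs in O(n) time where n is the total number of elements.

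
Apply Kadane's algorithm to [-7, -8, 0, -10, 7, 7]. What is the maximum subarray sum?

Using Kadane's algorithm on [-7, -8, 0, -10, 7, 7]:

Scanning through the array:
Position 1 (value -8): max_ending_here = -8, max_so_far = -7
Position 2 (value 0): max_ending_here = 0, max_so_far = 0
Position 3 (value -10): max_ending_here = -10, max_so_far = 0
Position 4 (value 7): max_ending_here = 7, max_so_far = 7
Position 5 (value 7): max_ending_here = 14, max_so_far = 14

Maximum subarray: [7, 7]
Maximum sum: 14

The maximum subarray is [7, 7] with sum 14. This subarray runs from index 4 to index 5.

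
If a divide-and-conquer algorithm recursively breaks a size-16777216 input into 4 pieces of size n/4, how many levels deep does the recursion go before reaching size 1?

For divide and conquer with division factor 4:

Problem sizes at each level:
Level 0: 16777216
Level 1: 4194304
Level 2: 1048576
Level 3: 262144
Level 4: 65536
Level 5: 16384
Level 6: 4096
Level 7: 1024
Level 8: 256
Level 9: 64
Level 10: 16
Level 11: 4
Level 12: 1

The root is level 0 and the size-1 base case is level 12 (the tree spans levels 0 through 12, i.e. 13 levels counting the root), so the depth is the number of divisions: log_4(16777216) = 12

The recursion tree depth is log_4(16777216) = 12. At each level, the problem size is divided by 4, so it takes 12 divisions to reduce to a base case of size 1. The algorithm makes 4 recursive calls at each level.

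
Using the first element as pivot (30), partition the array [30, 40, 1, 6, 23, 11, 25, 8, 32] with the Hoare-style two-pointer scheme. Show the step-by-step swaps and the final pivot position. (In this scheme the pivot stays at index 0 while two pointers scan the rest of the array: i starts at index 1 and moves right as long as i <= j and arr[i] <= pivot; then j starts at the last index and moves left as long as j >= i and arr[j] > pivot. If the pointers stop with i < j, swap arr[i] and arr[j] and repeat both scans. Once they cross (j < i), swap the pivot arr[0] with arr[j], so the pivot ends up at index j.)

Hoare-style two-pointer partition with pivot = 30:

Initial array: [30, 40, 1, 6, 23, 11, 25, 8, 32]

Pointers start at i = 1, j = 8.
i stops at index 1 (arr[1]=40 > 30), j stops at index 7 (arr[7]=8 <= 30): swap arr[1] and arr[7], array becomes [30, 8, 1, 6, 23, 11, 25, 40, 32]
i ends at 7, j ends at 6: the pointers have crossed (j < i), so scanning stops.

Swap pivot arr[0] with arr[6] to place pivot at position 6: [25, 8, 1, 6, 23, 11, 30, 40, 32]
Pivot position: 6

After partitioning with pivot 30, the array becomes [25, 8, 1, 6, 23, 11, 30, 40, 32]. The pivot is placed at index 6. All elements to the left of the pivot are <= 30, and all elements to the right are > 30.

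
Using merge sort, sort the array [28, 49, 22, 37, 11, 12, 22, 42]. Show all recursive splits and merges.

Merge sort trace:

Split: [28, 49, 22, 37, 11, 12, 22, 42] -> [28, 49, 22, 37] and [11, 12, 22, 42]
  Split: [28, 49, 22, 37] -> [28, 49] and [22, 37]
    Split: [28, 49] -> [28] and [49]
    Merge: [28] + [49] -> [28, 49]
    Split: [22, 37] -> [22] and [37]
    Merge: [22] + [37] -> [22, 37]
  Merge: [28, 49] + [22, 37] -> [22, 28, 37, 49]
  Split: [11, 12, 22, 42] -> [11, 12] and [22, 42]
    Split: [11, 12] -> [11] and [12]
    Merge: [11] + [12] -> [11, 12]
    Split: [22, 42] -> [22] and [42]
    Merge: [22] + [42] -> [22, 42]
  Merge: [11, 12] + [22, 42] -> [11, 12, 22, 42]
Merge: [22, 28, 37, 49] + [11, 12, 22, 42] -> [11, 12, 22, 22, 28, 37, 42, 49]

Final sorted array: [11, 12, 22, 22, 28, 37, 42, 49]

The merge sort proceeds by recursively splitting the array and merging sorted halves.
After all merges, the sorted array is [11, 12, 22, 22, 28, 37, 42, 49].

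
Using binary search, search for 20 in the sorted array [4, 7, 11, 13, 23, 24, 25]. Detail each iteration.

Binary search for 20 in [4, 7, 11, 13, 23, 24, 25]:

lo=0, hi=6, mid=3, arr[mid]=13 -> 13 < 20, search right half
lo=4, hi=6, mid=5, arr[mid]=24 -> 24 > 20, search left half
lo=4, hi=4, mid=4, arr[mid]=23 -> 23 > 20, search left half
lo=4 > hi=3, target 20 not found

Binary search determines that 20 is not in the array after 3 comparisons. The search space was exhausted without finding the target.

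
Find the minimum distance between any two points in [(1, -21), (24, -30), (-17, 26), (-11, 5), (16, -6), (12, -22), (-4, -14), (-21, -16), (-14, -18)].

Computing all pairwise distances among 9 points:

d((1, -21), (24, -30)) = 24.6982
d((1, -21), (-17, 26)) = 50.3289
d((1, -21), (-11, 5)) = 28.6356
d((1, -21), (16, -6)) = 21.2132
d((1, -21), (12, -22)) = 11.0454
d((1, -21), (-4, -14)) = 8.6023
d((1, -21), (-21, -16)) = 22.561
d((1, -21), (-14, -18)) = 15.2971
d((24, -30), (-17, 26)) = 69.4046
d((24, -30), (-11, 5)) = 49.4975
d((24, -30), (16, -6)) = 25.2982
d((24, -30), (12, -22)) = 14.4222
d((24, -30), (-4, -14)) = 32.249
d((24, -30), (-21, -16)) = 47.1275
d((24, -30), (-14, -18)) = 39.8497
d((-17, 26), (-11, 5)) = 21.8403
d((-17, 26), (16, -6)) = 45.9674
d((-17, 26), (12, -22)) = 56.0803
d((-17, 26), (-4, -14)) = 42.0595
d((-17, 26), (-21, -16)) = 42.19
d((-17, 26), (-14, -18)) = 44.1022
d((-11, 5), (16, -6)) = 29.1548
d((-11, 5), (12, -22)) = 35.4683
d((-11, 5), (-4, -14)) = 20.2485
d((-11, 5), (-21, -16)) = 23.2594
d((-11, 5), (-14, -18)) = 23.1948
d((16, -6), (12, -22)) = 16.4924
d((16, -6), (-4, -14)) = 21.5407
d((16, -6), (-21, -16)) = 38.3275
d((16, -6), (-14, -18)) = 32.311
d((12, -22), (-4, -14)) = 17.8885
d((12, -22), (-21, -16)) = 33.541
d((12, -22), (-14, -18)) = 26.3059
d((-4, -14), (-21, -16)) = 17.1172
d((-4, -14), (-14, -18)) = 10.7703
d((-21, -16), (-14, -18)) = 7.2801 <-- minimum

Closest pair: (-21, -16) and (-14, -18) with distance 7.2801

The closest pair is (-21, -16) and (-14, -18) with Euclidean distance 7.2801. For 9 points, brute-force pairwise comparison is shown above. For large n, the divide-and-conquer algorithm (sort by x, recurse on halves, check the dividing strip) achieves O(n log n).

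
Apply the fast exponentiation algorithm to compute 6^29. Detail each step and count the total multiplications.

Computing 6^29 by squaring (build up from 6^1; each line after the first costs one multiplication):

6^1 = 6
6^2 = (6^1)^2 = 6^2 = 36
6^3 = 6 * 6^2 = 6 * 36 = 216
6^6 = (6^3)^2 = 216^2 = 46656
6^7 = 6 * 6^6 = 6 * 46656 = 279936
6^14 = (6^7)^2 = 279936^2 = 78364164096
6^28 = (6^14)^2 = 78364164096^2 = 6140942214464815497216
6^29 = 6 * 6^28 = 6 * 6140942214464815497216 = 36845653286788892983296

Result: 36845653286788892983296
Multiplications needed: 7 (7 lines after 6^1)

6^29 = 36845653286788892983296. Using exponentiation by squaring, this requires 7 multiplications. The key idea: if the exponent is even, square the half-power; if odd, multiply by the base once.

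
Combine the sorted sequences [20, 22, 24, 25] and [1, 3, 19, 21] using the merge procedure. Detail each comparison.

Merging process:

Compare 20 vs 1: take 1 from right. Merged: [1]
Compare 20 vs 3: take 3 from right. Merged: [1, 3]
Compare 20 vs 19: take 19 from right. Merged: [1, 3, 19]
Compare 20 vs 21: take 20 from left. Merged: [1, 3, 19, 20]
Compare 22 vs 21: take 21 from right. Merged: [1, 3, 19, 20, 21]
Append remaining from left: [22, 24, 25]. Merged: [1, 3, 19, 20, 21, 22, 24, 25]

Final merged array: [1, 3, 19, 20, 21, 22, 24, 25]
Total comparisons: 5

The merged array is [1, 3, 19, 20, 21, 22, 24, 25], requiring 5 comparisons. The merge step runs in O(n) time where n is the total number of elements.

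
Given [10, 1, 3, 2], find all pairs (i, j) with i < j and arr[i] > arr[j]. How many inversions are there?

Finding inversions in [10, 1, 3, 2]:

(0, 1): arr[0]=10 > arr[1]=1
(0, 2): arr[0]=10 > arr[2]=3
(0, 3): arr[0]=10 > arr[3]=2
(2, 3): arr[2]=3 > arr[3]=2

Total inversions: 4

The array has 4 inversion(s): (0,1), (0,2), (0,3), (2,3). Each pair (i,j) satisfies i < j and arr[i] > arr[j].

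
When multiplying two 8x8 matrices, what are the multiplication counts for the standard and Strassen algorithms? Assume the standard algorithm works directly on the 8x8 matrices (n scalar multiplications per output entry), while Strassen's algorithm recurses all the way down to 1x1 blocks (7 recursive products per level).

Matrix multiplication for 8x8 matrices:

Standard algorithm: 8^3 = 512 multiplications
Strassen's algorithm: 7^(log2(8)) = 7^3 = 343 multiplications
Savings: 512 - 343 = 169 multiplications

Standard: 512 multiplications (8^3). Strassen: 343 multiplications (7^3). Strassen reduces 8 recursive multiplications to 7 at each level.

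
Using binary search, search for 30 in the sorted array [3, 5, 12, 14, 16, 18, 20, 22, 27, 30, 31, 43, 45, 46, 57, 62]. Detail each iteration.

Binary search for 30 in [3, 5, 12, 14, 16, 18, 20, 22, 27, 30, 31, 43, 45, 46, 57, 62]:

lo=0, hi=15, mid=7, arr[mid]=22 -> 22 < 30, search right half
lo=8, hi=15, mid=11, arr[mid]=43 -> 43 > 30, search left half
lo=8, hi=10, mid=9, arr[mid]=30 -> Found target at index 9!

Binary search finds 30 at index 9 after 3 comparisons. The search repeatedly halves the search space by comparing with the middle element.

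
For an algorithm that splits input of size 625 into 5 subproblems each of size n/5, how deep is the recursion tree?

For divide and conquer with division factor 5:

Problem sizes at each level:
Level 0: 625
Level 1: 125
Level 2: 25
Level 3: 5
Level 4: 1

The root is level 0 and the size-1 base case is level 4 (the tree spans levels 0 through 4, i.e. 5 levels counting the root), so the depth is the number of divisions: log_5(625) = 4

The recursion tree depth is log_5(625) = 4. At each level, the problem size is divided by 5, so it takes 4 divisions to reduce to a base case of size 1. The algorithm makes 5 recursive calls at each level.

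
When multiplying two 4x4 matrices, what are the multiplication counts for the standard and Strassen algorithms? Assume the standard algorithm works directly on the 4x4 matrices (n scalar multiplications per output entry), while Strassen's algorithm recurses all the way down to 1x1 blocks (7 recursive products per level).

Matrix multiplication for 4x4 matrices:

Standard algorithm: 4^3 = 64 multiplications
Strassen's algorithm: 7^(log2(4)) = 7^2 = 49 multiplications
Savings: 64 - 49 = 15 multiplications

Standard: 64 multiplications (4^3). Strassen: 49 multiplications (7^2). Strassen reduces 8 recursive multiplications to 7 at each level.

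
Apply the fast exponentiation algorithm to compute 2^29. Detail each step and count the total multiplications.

Computing 2^29 by squaring (build up from 2^1; each line after the first costs one multiplication):

2^1 = 2
2^2 = (2^1)^2 = 2^2 = 4
2^3 = 2 * 2^2 = 2 * 4 = 8
2^6 = (2^3)^2 = 8^2 = 64
2^7 = 2 * 2^6 = 2 * 64 = 128
2^14 = (2^7)^2 = 128^2 = 16384
2^28 = (2^14)^2 = 16384^2 = 268435456
2^29 = 2 * 2^28 = 2 * 268435456 = 536870912

Result: 536870912
Multiplications needed: 7 (7 lines after 2^1)

2^29 = 536870912. Using exponentiation by squaring, this requires 7 multiplications. The key idea: if the exponent is even, square the half-power; if odd, multiply by the base once.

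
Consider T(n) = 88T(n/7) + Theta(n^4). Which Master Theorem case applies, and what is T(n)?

Master Theorem for T(n) = 88T(n/7) + O(n^4):

a = 88, b = 7, c = 4
log_b(a) = log_7(88) = 2.3009

Case 3: c = 4 > log_7(88) = 2.3009
T(n) = O(n^4) = O(n^4)

For T(n) = 88T(n/7) + O(n^4): log_7(88) = 2.3009. This is Case 3 of the Master Theorem (c > log_b(a), work dominated by root), giving O(n^4).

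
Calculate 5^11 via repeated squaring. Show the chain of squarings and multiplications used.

Computing 5^11 by squaring (build up from 5^1; each line after the first costs one multiplication):

5^1 = 5
5^2 = (5^1)^2 = 5^2 = 25
5^4 = (5^2)^2 = 25^2 = 625
5^5 = 5 * 5^4 = 5 * 625 = 3125
5^10 = (5^5)^2 = 3125^2 = 9765625
5^11 = 5 * 5^10 = 5 * 9765625 = 48828125

Result: 48828125
Multiplications needed: 5 (5 lines after 5^1)

5^11 = 48828125. Using exponentiation by squaring, this requires 5 multiplications. The key idea: if the exponent is even, square the half-power; if odd, multiply by the base once.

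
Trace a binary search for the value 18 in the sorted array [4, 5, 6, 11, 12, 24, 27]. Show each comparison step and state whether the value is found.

Binary search for 18 in [4, 5, 6, 11, 12, 24, 27]:

lo=0, hi=6, mid=3, arr[mid]=11 -> 11 < 18, search right half
lo=4, hi=6, mid=5, arr[mid]=24 -> 24 > 18, search left half
lo=4, hi=4, mid=4, arr[mid]=12 -> 12 < 18, search right half
lo=5 > hi=4, target 18 not found

Binary search determines that 18 is not in the array after 3 comparisons. The search space was exhausted without finding the target.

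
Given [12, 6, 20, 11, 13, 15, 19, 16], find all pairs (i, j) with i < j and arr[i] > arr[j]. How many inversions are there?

Finding inversions in [12, 6, 20, 11, 13, 15, 19, 16]:

(0, 1): arr[0]=12 > arr[1]=6
(0, 3): arr[0]=12 > arr[3]=11
(2, 3): arr[2]=20 > arr[3]=11
(2, 4): arr[2]=20 > arr[4]=13
(2, 5): arr[2]=20 > arr[5]=15
(2, 6): arr[2]=20 > arr[6]=19
(2, 7): arr[2]=20 > arr[7]=16
(6, 7): arr[6]=19 > arr[7]=16

Total inversions: 8

The array has 8 inversion(s): (0,1), (0,3), (2,3), (2,4), (2,5), (2,6), (2,7), (6,7). Each pair (i,j) satisfies i < j and arr[i] > arr[j].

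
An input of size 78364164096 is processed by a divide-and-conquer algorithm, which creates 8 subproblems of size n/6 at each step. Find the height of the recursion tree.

For divide and conquer with division factor 6:

Problem sizes at each level:
Level 0: 78364164096
Level 1: 13060694016
Level 2: 2176782336
Level 3: 362797056
Level 4: 60466176
Level 5: 10077696
Level 6: 1679616
Level 7: 279936
Level 8: 46656
Level 9: 7776
Level 10: 1296
Level 11: 216
Level 12: 36
Level 13: 6
Level 14: 1

The root is level 0 and the size-1 base case is level 14 (the tree spans levels 0 through 14, i.e. 15 levels counting the root), so the depth is the number of divisions: log_6(78364164096) = 14

The recursion tree depth is log_6(78364164096) = 14. At each level, the problem size is divided by 6, so it takes 14 divisions to reduce to a base case of size 1. The algorithm makes 8 recursive calls at each level.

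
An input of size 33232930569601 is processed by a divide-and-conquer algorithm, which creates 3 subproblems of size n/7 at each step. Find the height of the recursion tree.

For divide and conquer with division factor 7:

Problem sizes at each level:
Level 0: 33232930569601
Level 1: 4747561509943
Level 2: 678223072849
Level 3: 96889010407
Level 4: 13841287201
Level 5: 1977326743
Level 6: 282475249
Level 7: 40353607
Level 8: 5764801
Level 9: 823543
Level 10: 117649
Level 11: 16807
Level 12: 2401
Level 13: 343
Level 14: 49
Level 15: 7
Level 16: 1

The root is level 0 and the size-1 base case is level 16 (the tree spans levels 0 through 16, i.e. 17 levels counting the root), so the depth is the number of divisions: log_7(33232930569601) = 16

The recursion tree depth is log_7(33232930569601) = 16. At each level, the problem size is divided by 7, so it takes 16 divisions to reduce to a base case of size 1. The algorithm makes 3 recursive calls at each level.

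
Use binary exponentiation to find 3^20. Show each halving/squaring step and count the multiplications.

Computing 3^20 by squaring (build up from 3^1; each line after the first costs one multiplication):

3^1 = 3
3^2 = (3^1)^2 = 3^2 = 9
3^4 = (3^2)^2 = 9^2 = 81
3^5 = 3 * 3^4 = 3 * 81 = 243
3^10 = (3^5)^2 = 243^2 = 59049
3^20 = (3^10)^2 = 59049^2 = 3486784401

Result: 3486784401
Multiplications needed: 5 (5 lines after 3^1)

3^20 = 3486784401. Using exponentiation by squaring, this requires 5 multiplications. The key idea: if the exponent is even, square the half-power; if odd, multiply by the base once.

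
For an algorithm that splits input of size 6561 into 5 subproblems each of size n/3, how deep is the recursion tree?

For divide and conquer with division factor 3:

Problem sizes at each level:
Level 0: 6561
Level 1: 2187
Level 2: 729
Level 3: 243
Level 4: 81
Level 5: 27
Level 6: 9
Level 7: 3
Level 8: 1

The root is level 0 and the size-1 base case is level 8 (the tree spans levels 0 through 8, i.e. 9 levels counting the root), so the depth is the number of divisions: log_3(6561) = 8

The recursion tree depth is log_3(6561) = 8. At each level, the problem size is divided by 3, so it takes 8 divisions to reduce to a base case of size 1. The algorithm makes 5 recursive calls at each level.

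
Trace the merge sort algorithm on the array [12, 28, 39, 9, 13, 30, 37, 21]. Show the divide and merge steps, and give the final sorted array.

Merge sort trace:

Split: [12, 28, 39, 9, 13, 30, 37, 21] -> [12, 28, 39, 9] and [13, 30, 37, 21]
  Split: [12, 28, 39, 9] -> [12, 28] and [39, 9]
    Split: [12, 28] -> [12] and [28]
    Merge: [12] + [28] -> [12, 28]
    Split: [39, 9] -> [39] and [9]
    Merge: [39] + [9] -> [9, 39]
  Merge: [12, 28] + [9, 39] -> [9, 12, 28, 39]
  Split: [13, 30, 37, 21] -> [13, 30] and [37, 21]
    Split: [13, 30] -> [13] and [30]
    Merge: [13] + [30] -> [13, 30]
    Split: [37, 21] -> [37] and [21]
    Merge: [37] + [21] -> [21, 37]
  Merge: [13, 30] + [21, 37] -> [13, 21, 30, 37]
Merge: [9, 12, 28, 39] + [13, 21, 30, 37] -> [9, 12, 13, 21, 28, 30, 37, 39]

Final sorted array: [9, 12, 13, 21, 28, 30, 37, 39]

The merge sort proceeds by recursively splitting the array and merging sorted halves.
After all merges, the sorted array is [9, 12, 13, 21, 28, 30, 37, 39].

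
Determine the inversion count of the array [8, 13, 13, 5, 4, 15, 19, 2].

Finding inversions in [8, 13, 13, 5, 4, 15, 19, 2]:

(0, 3): arr[0]=8 > arr[3]=5
(0, 4): arr[0]=8 > arr[4]=4
(0, 7): arr[0]=8 > arr[7]=2
(1, 3): arr[1]=13 > arr[3]=5
(1, 4): arr[1]=13 > arr[4]=4
(1, 7): arr[1]=13 > arr[7]=2
(2, 3): arr[2]=13 > arr[3]=5
(2, 4): arr[2]=13 > arr[4]=4
(2, 7): arr[2]=13 > arr[7]=2
(3, 4): arr[3]=5 > arr[4]=4
(3, 7): arr[3]=5 > arr[7]=2
(4, 7): arr[4]=4 > arr[7]=2
(5, 7): arr[5]=15 > arr[7]=2
(6, 7): arr[6]=19 > arr[7]=2

Total inversions: 14

The array has 14 inversion(s): (0,3), (0,4), (0,7), (1,3), (1,4), (1,7), (2,3), (2,4), (2,7), (3,4), (3,7), (4,7), (5,7), (6,7). Each pair (i,j) satisfies i < j and arr[i] > arr[j].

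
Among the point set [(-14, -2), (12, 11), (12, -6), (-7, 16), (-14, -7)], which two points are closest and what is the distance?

Computing all pairwise distances among 5 points:

d((-14, -2), (12, 11)) = 29.0689
d((-14, -2), (12, -6)) = 26.3059
d((-14, -2), (-7, 16)) = 19.3132
d((-14, -2), (-14, -7)) = 5.0 <-- minimum
d((12, 11), (12, -6)) = 17.0
d((12, 11), (-7, 16)) = 19.6469
d((12, 11), (-14, -7)) = 31.6228
d((12, -6), (-7, 16)) = 29.0689
d((12, -6), (-14, -7)) = 26.0192
d((-7, 16), (-14, -7)) = 24.0416

Closest pair: (-14, -2) and (-14, -7) with distance 5.0

The closest pair is (-14, -2) and (-14, -7) with Euclidean distance 5.0. For 5 points, brute-force pairwise comparison is shown above. For large n, the divide-and-conquer algorithm (sort by x, recurse on halves, check the dividing strip) achieves O(n log n).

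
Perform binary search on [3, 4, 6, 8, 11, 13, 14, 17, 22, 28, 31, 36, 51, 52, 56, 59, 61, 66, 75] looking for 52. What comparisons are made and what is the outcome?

Binary search for 52 in [3, 4, 6, 8, 11, 13, 14, 17, 22, 28, 31, 36, 51, 52, 56, 59, 61, 66, 75]:

lo=0, hi=18, mid=9, arr[mid]=28 -> 28 < 52, search right half
lo=10, hi=18, mid=14, arr[mid]=56 -> 56 > 52, search left half
lo=10, hi=13, mid=11, arr[mid]=36 -> 36 < 52, search right half
lo=12, hi=13, mid=12, arr[mid]=51 -> 51 < 52, search right half
lo=13, hi=13, mid=13, arr[mid]=52 -> Found target at index 13!

Binary search finds 52 at index 13 after 5 comparisons. The search repeatedly halves the search space by comparing with the middle element.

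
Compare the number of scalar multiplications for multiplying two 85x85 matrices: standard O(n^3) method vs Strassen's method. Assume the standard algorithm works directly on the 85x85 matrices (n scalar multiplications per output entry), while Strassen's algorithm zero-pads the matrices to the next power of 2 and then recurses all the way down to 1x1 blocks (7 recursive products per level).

Matrix multiplication for 85x85 matrices:

Strassen's algorithm requires power-of-2 dimensions. Pad 85x85 to 128x128 (next power of 2).

Standard algorithm: 85^3 = 614125 multiplications
Strassen's algorithm: 7^(log2(128)) = 7^7 = 823543 multiplications
Difference: 614125 - 823543 = -209418 (Strassen uses MORE here due to padding overhead — for small or just-over-power-of-2 n, padding can outweigh the per-level savings)

Standard: 614125 multiplications (85^3). Strassen: 823543 multiplications (7^7, after padding to 128x128). Strassen reduces 8 recursive multiplications to 7 at each level.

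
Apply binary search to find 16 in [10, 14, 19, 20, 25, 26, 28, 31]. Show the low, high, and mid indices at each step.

Binary search for 16 in [10, 14, 19, 20, 25, 26, 28, 31]:

lo=0, hi=7, mid=3, arr[mid]=20 -> 20 > 16, search left half
lo=0, hi=2, mid=1, arr[mid]=14 -> 14 < 16, search right half
lo=2, hi=2, mid=2, arr[mid]=19 -> 19 > 16, search left half
lo=2 > hi=1, target 16 not found

Binary search determines that 16 is not in the array after 3 comparisons. The search space was exhausted without finding the target.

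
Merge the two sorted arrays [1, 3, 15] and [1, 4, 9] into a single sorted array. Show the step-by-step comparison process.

Merging process:

Compare 1 vs 1: take 1 from left. Merged: [1]
Compare 3 vs 1: take 1 from right. Merged: [1, 1]
Compare 3 vs 4: take 3 from left. Merged: [1, 1, 3]
Compare 15 vs 4: take 4 from right. Merged: [1, 1, 3, 4]
Compare 15 vs 9: take 9 from right. Merged: [1, 1, 3, 4, 9]
Append remaining from left: [15]. Merged: [1, 1, 3, 4, 9, 15]

Final merged array: [1, 1, 3, 4, 9, 15]
Total comparisons: 5

The merged array is [1, 1, 3, 4, 9, 15], requiring 5 comparisons. The merge step runs in O(n) time where n is the total number of elements.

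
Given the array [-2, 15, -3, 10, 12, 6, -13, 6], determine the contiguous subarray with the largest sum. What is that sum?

Using Kadane's algorithm on [-2, 15, -3, 10, 12, 6, -13, 6]:

Scanning through the array:
Position 1 (value 15): max_ending_here = 15, max_so_far = 15
Position 2 (value -3): max_ending_here = 12, max_so_far = 15
Position 3 (value 10): max_ending_here = 22, max_so_far = 22
Position 4 (value 12): max_ending_here = 34, max_so_far = 34
Position 5 (value 6): max_ending_here = 40, max_so_far = 40
Position 6 (value -13): max_ending_here = 27, max_so_far = 40
Position 7 (value 6): max_ending_here = 33, max_so_far = 40

Maximum subarray: [15, -3, 10, 12, 6]
Maximum sum: 40

The maximum subarray is [15, -3, 10, 12, 6] with sum 40. This subarray runs from index 1 to index 5.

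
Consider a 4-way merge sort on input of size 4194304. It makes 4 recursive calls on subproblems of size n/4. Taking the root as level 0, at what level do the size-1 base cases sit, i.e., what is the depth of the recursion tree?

For divide and conquer with division factor 4:

Problem sizes at each level:
Level 0: 4194304
Level 1: 1048576
Level 2: 262144
Level 3: 65536
Level 4: 16384
Level 5: 4096
Level 6: 1024
Level 7: 256
Level 8: 64
Level 9: 16
Level 10: 4
Level 11: 1

The root is level 0 and the size-1 base case is level 11 (the tree spans levels 0 through 11, i.e. 12 levels counting the root), so the depth is the number of divisions: log_4(4194304) = 11

The recursion tree depth is log_4(4194304) = 11. At each level, the problem size is divided by 4, so it takes 11 divisions to reduce to a base case of size 1. The algorithm makes 4 recursive calls at each level.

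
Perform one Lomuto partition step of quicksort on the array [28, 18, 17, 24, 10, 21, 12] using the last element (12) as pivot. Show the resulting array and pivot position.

Lomuto partition with pivot = 12:

Initial array: [28, 18, 17, 24, 10, 21, 12]

arr[0]=28 > 12: no swap
arr[1]=18 > 12: no swap
arr[2]=17 > 12: no swap
arr[3]=24 > 12: no swap
arr[4]=10 <= 12: swap with position 0, array becomes [10, 18, 17, 24, 28, 21, 12]
arr[5]=21 > 12: no swap

Place pivot at position 1: [10, 12, 17, 24, 28, 21, 18]
Pivot position: 1

After partitioning with pivot 12, the array becomes [10, 12, 17, 24, 28, 21, 18]. The pivot is placed at index 1. All elements to the left of the pivot are <= 12, and all elements to the right are > 12.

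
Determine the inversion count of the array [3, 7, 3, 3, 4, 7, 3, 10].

Finding inversions in [3, 7, 3, 3, 4, 7, 3, 10]:

(1, 2): arr[1]=7 > arr[2]=3
(1, 3): arr[1]=7 > arr[3]=3
(1, 4): arr[1]=7 > arr[4]=4
(1, 6): arr[1]=7 > arr[6]=3
(4, 6): arr[4]=4 > arr[6]=3
(5, 6): arr[5]=7 > arr[6]=3

Total inversions: 6

The array has 6 inversion(s): (1,2), (1,3), (1,4), (1,6), (4,6), (5,6). Each pair (i,j) satisfies i < j and arr[i] > arr[j].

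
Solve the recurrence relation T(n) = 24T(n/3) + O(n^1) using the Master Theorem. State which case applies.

Master Theorem for T(n) = 24T(n/3) + O(n^1):

a = 24, b = 3, c = 1
log_b(a) = log_3(24) = 2.8928

Case 1: c = 1 < log_3(24) = 2.8928
T(n) = O(n^(log_3 24))

For T(n) = 24T(n/3) + O(n^1): log_3(24) = 2.8928. This is Case 1 of the Master Theorem (c < log_b(a), work dominated by leaves), giving O(n^(log_3 24)).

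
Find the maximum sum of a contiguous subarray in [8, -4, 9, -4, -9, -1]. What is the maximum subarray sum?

Using Kadane's algorithm on [8, -4, 9, -4, -9, -1]:

Scanning through the array:
Position 1 (value -4): max_ending_here = 4, max_so_far = 8
Position 2 (value 9): max_ending_here = 13, max_so_far = 13
Position 3 (value -4): max_ending_here = 9, max_so_far = 13
Position 4 (value -9): max_ending_here = 0, max_so_far = 13
Position 5 (value -1): max_ending_here = -1, max_so_far = 13

Maximum subarray: [8, -4, 9]
Maximum sum: 13

The maximum subarray is [8, -4, 9] with sum 13. This subarray runs from index 0 to index 2.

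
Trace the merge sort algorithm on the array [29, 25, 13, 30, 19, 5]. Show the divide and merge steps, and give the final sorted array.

Merge sort trace:

Split: [29, 25, 13, 30, 19, 5] -> [29, 25, 13] and [30, 19, 5]
  Split: [29, 25, 13] -> [29] and [25, 13]
    Split: [25, 13] -> [25] and [13]
    Merge: [25] + [13] -> [13, 25]
  Merge: [29] + [13, 25] -> [13, 25, 29]
  Split: [30, 19, 5] -> [30] and [19, 5]
    Split: [19, 5] -> [19] and [5]
    Merge: [19] + [5] -> [5, 19]
  Merge: [30] + [5, 19] -> [5, 19, 30]
Merge: [13, 25, 29] + [5, 19, 30] -> [5, 13, 19, 25, 29, 30]

Final sorted array: [5, 13, 19, 25, 29, 30]

The merge sort proceeds by recursively splitting the array and merging sorted halves.
After all merges, the sorted array is [5, 13, 19, 25, 29, 30].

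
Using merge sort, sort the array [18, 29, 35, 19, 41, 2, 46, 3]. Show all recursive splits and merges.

Merge sort trace:

Split: [18, 29, 35, 19, 41, 2, 46, 3] -> [18, 29, 35, 19] and [41, 2, 46, 3]
  Split: [18, 29, 35, 19] -> [18, 29] and [35, 19]
    Split: [18, 29] -> [18] and [29]
    Merge: [18] + [29] -> [18, 29]
    Split: [35, 19] -> [35] and [19]
    Merge: [35] + [19] -> [19, 35]
  Merge: [18, 29] + [19, 35] -> [18, 19, 29, 35]
  Split: [41, 2, 46, 3] -> [41, 2] and [46, 3]
    Split: [41, 2] -> [41] and [2]
    Merge: [41] + [2] -> [2, 41]
    Split: [46, 3] -> [46] and [3]
    Merge: [46] + [3] -> [3, 46]
  Merge: [2, 41] + [3, 46] -> [2, 3, 41, 46]
Merge: [18, 19, 29, 35] + [2, 3, 41, 46] -> [2, 3, 18, 19, 29, 35, 41, 46]

Final sorted array: [2, 3, 18, 19, 29, 35, 41, 46]

The merge sort proceeds by recursively splitting the array and merging sorted halves.
After all merges, the sorted array is [2, 3, 18, 19, 29, 35, 41, 46].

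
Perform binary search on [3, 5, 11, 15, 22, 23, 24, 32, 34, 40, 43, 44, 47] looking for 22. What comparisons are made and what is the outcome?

Binary search for 22 in [3, 5, 11, 15, 22, 23, 24, 32, 34, 40, 43, 44, 47]:

lo=0, hi=12, mid=6, arr[mid]=24 -> 24 > 22, search left half
lo=0, hi=5, mid=2, arr[mid]=11 -> 11 < 22, search right half
lo=3, hi=5, mid=4, arr[mid]=22 -> Found target at index 4!

Binary search finds 22 at index 4 after 3 comparisons. The search repeatedly halves the search space by comparing with the middle element.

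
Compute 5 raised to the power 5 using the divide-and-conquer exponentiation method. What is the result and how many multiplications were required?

Computing 5^5 by squaring (build up from 5^1; each line after the first costs one multiplication):

5^1 = 5
5^2 = (5^1)^2 = 5^2 = 25
5^4 = (5^2)^2 = 25^2 = 625
5^5 = 5 * 5^4 = 5 * 625 = 3125

Result: 3125
Multiplications needed: 3 (3 lines after 5^1)

5^5 = 3125. Using exponentiation by squaring, this requires 3 multiplications. The key idea: if the exponent is even, square the half-power; if odd, multiply by the base once.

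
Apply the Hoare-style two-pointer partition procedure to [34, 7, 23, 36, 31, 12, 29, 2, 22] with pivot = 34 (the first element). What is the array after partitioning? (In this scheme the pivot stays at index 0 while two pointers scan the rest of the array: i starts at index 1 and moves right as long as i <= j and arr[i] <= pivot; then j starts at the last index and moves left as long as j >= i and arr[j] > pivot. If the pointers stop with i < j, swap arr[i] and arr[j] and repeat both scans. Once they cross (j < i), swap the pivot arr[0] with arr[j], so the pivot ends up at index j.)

Hoare-style two-pointer partition with pivot = 34:

Initial array: [34, 7, 23, 36, 31, 12, 29, 2, 22]

Pointers start at i = 1, j = 8.
i stops at index 3 (arr[3]=36 > 34), j stops at index 8 (arr[8]=22 <= 34): swap arr[3] and arr[8], array becomes [34, 7, 23, 22, 31, 12, 29, 2, 36]
i ends at 8, j ends at 7: the pointers have crossed (j < i), so scanning stops.

Swap pivot arr[0] with arr[7] to place pivot at position 7: [2, 7, 23, 22, 31, 12, 29, 34, 36]
Pivot position: 7

After partitioning with pivot 34, the array becomes [2, 7, 23, 22, 31, 12, 29, 34, 36]. The pivot is placed at index 7. All elements to the left of the pivot are <= 34, and all elements to the right are > 34.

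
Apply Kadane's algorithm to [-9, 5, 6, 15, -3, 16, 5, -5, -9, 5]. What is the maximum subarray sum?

Using Kadane's algorithm on [-9, 5, 6, 15, -3, 16, 5, -5, -9, 5]:

Scanning through the array:
Position 1 (value 5): max_ending_here = 5, max_so_far = 5
Position 2 (value 6): max_ending_here = 11, max_so_far = 11
Position 3 (value 15): max_ending_here = 26, max_so_far = 26
Position 4 (value -3): max_ending_here = 23, max_so_far = 26
Position 5 (value 16): max_ending_here = 39, max_so_far = 39
Position 6 (value 5): max_ending_here = 44, max_so_far = 44
Position 7 (value -5): max_ending_here = 39, max_so_far = 44
Position 8 (value -9): max_ending_here = 30, max_so_far = 44
Position 9 (value 5): max_ending_here = 35, max_so_far = 44

Maximum subarray: [5, 6, 15, -3, 16, 5]
Maximum sum: 44

The maximum subarray is [5, 6, 15, -3, 16, 5] with sum 44. This subarray runs from index 1 to index 6.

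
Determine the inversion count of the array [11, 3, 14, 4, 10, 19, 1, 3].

Finding inversions in [11, 3, 14, 4, 10, 19, 1, 3]:

(0, 1): arr[0]=11 > arr[1]=3
(0, 3): arr[0]=11 > arr[3]=4
(0, 4): arr[0]=11 > arr[4]=10
(0, 6): arr[0]=11 > arr[6]=1
(0, 7): arr[0]=11 > arr[7]=3
(1, 6): arr[1]=3 > arr[6]=1
(2, 3): arr[2]=14 > arr[3]=4
(2, 4): arr[2]=14 > arr[4]=10
(2, 6): arr[2]=14 > arr[6]=1
(2, 7): arr[2]=14 > arr[7]=3
(3, 6): arr[3]=4 > arr[6]=1
(3, 7): arr[3]=4 > arr[7]=3
(4, 6): arr[4]=10 > arr[6]=1
(4, 7): arr[4]=10 > arr[7]=3
(5, 6): arr[5]=19 > arr[6]=1
(5, 7): arr[5]=19 > arr[7]=3

Total inversions: 16

The array has 16 inversion(s): (0,1), (0,3), (0,4), (0,6), (0,7), (1,6), (2,3), (2,4), (2,6), (2,7), (3,6), (3,7), (4,6), (4,7), (5,6), (5,7). Each pair (i,j) satisfies i < j and arr[i] > arr[j].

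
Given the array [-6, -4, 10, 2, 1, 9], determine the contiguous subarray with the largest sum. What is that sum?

Using Kadane's algorithm on [-6, -4, 10, 2, 1, 9]:

Scanning through the array:
Position 1 (value -4): max_ending_here = -4, max_so_far = -4
Position 2 (value 10): max_ending_here = 10, max_so_far = 10
Position 3 (value 2): max_ending_here = 12, max_so_far = 12
Position 4 (value 1): max_ending_here = 13, max_so_far = 13
Position 5 (value 9): max_ending_here = 22, max_so_far = 22

Maximum subarray: [10, 2, 1, 9]
Maximum sum: 22

The maximum subarray is [10, 2, 1, 9] with sum 22. This subarray runs from index 2 to index 5.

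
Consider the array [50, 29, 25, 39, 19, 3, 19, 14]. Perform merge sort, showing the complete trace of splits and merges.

Merge sort trace:

Split: [50, 29, 25, 39, 19, 3, 19, 14] -> [50, 29, 25, 39] and [19, 3, 19, 14]
  Split: [50, 29, 25, 39] -> [50, 29] and [25, 39]
    Split: [50, 29] -> [50] and [29]
    Merge: [50] + [29] -> [29, 50]
    Split: [25, 39] -> [25] and [39]
    Merge: [25] + [39] -> [25, 39]
  Merge: [29, 50] + [25, 39] -> [25, 29, 39, 50]
  Split: [19, 3, 19, 14] -> [19, 3] and [19, 14]
    Split: [19, 3] -> [19] and [3]
    Merge: [19] + [3] -> [3, 19]
    Split: [19, 14] -> [19] and [14]
    Merge: [19] + [14] -> [14, 19]
  Merge: [3, 19] + [14, 19] -> [3, 14, 19, 19]
Merge: [25, 29, 39, 50] + [3, 14, 19, 19] -> [3, 14, 19, 19, 25, 29, 39, 50]

Final sorted array: [3, 14, 19, 19, 25, 29, 39, 50]

The merge sort proceeds by recursively splitting the array and merging sorted halves.
After all merges, the sorted array is [3, 14, 19, 19, 25, 29, 39, 50].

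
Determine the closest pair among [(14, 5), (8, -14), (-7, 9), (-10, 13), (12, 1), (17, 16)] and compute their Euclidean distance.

Computing all pairwise distances among 6 points:

d((14, 5), (8, -14)) = 19.9249
d((14, 5), (-7, 9)) = 21.3776
d((14, 5), (-10, 13)) = 25.2982
d((14, 5), (12, 1)) = 4.4721 <-- minimum
d((14, 5), (17, 16)) = 11.4018
d((8, -14), (-7, 9)) = 27.4591
d((8, -14), (-10, 13)) = 32.45
d((8, -14), (12, 1)) = 15.5242
d((8, -14), (17, 16)) = 31.3209
d((-7, 9), (-10, 13)) = 5.0
d((-7, 9), (12, 1)) = 20.6155
d((-7, 9), (17, 16)) = 25.0
d((-10, 13), (12, 1)) = 25.0599
d((-10, 13), (17, 16)) = 27.1662
d((12, 1), (17, 16)) = 15.8114

Closest pair: (14, 5) and (12, 1) with distance 4.4721

The closest pair is (14, 5) and (12, 1) with Euclidean distance 4.4721. For 6 points, brute-force pairwise comparison is shown above. For large n, the divide-and-conquer algorithm (sort by x, recurse on halves, check the dividing strip) achieves O(n log n).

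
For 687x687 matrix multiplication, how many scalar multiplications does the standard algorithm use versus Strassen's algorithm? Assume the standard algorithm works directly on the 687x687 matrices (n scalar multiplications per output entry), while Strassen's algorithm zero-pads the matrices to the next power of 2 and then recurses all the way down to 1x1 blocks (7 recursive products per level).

Matrix multiplication for 687x687 matrices:

Strassen's algorithm requires power-of-2 dimensions. Pad 687x687 to 1024x1024 (next power of 2).

Standard algorithm: 687^3 = 324242703 multiplications
Strassen's algorithm: 7^(log2(1024)) = 7^10 = 282475249 multiplications
Savings: 324242703 - 282475249 = 41767454 multiplications

Standard: 324242703 multiplications (687^3). Strassen: 282475249 multiplications (7^10, after padding to 1024x1024). Strassen reduces 8 recursive multiplications to 7 at each level.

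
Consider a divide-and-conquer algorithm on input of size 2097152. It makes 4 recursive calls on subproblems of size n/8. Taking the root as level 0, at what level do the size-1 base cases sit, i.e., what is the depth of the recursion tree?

For divide and conquer with division factor 8:

Problem sizes at each level:
Level 0: 2097152
Level 1: 262144
Level 2: 32768
Level 3: 4096
Level 4: 512
Level 5: 64
Level 6: 8
Level 7: 1

The root is level 0 and the size-1 base case is level 7 (the tree spans levels 0 through 7, i.e. 8 levels counting the root), so the depth is the number of divisions: log_8(2097152) = 7

The recursion tree depth is log_8(2097152) = 7. At each level, the problem size is divided by 8, so it takes 7 divisions to reduce to a base case of size 1. The algorithm makes 4 recursive calls at each level.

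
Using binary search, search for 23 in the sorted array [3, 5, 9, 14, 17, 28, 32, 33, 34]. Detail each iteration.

Binary search for 23 in [3, 5, 9, 14, 17, 28, 32, 33, 34]:

lo=0, hi=8, mid=4, arr[mid]=17 -> 17 < 23, search right half
lo=5, hi=8, mid=6, arr[mid]=32 -> 32 > 23, search left half
lo=5, hi=5, mid=5, arr[mid]=28 -> 28 > 23, search left half
lo=5 > hi=4, target 23 not found

Binary search determines that 23 is not in the array after 3 comparisons. The search space was exhausted without finding the target.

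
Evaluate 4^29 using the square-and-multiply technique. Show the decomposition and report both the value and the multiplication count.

Computing 4^29 by squaring (build up from 4^1; each line after the first costs one multiplication):

4^1 = 4
4^2 = (4^1)^2 = 4^2 = 16
4^3 = 4 * 4^2 = 4 * 16 = 64
4^6 = (4^3)^2 = 64^2 = 4096
4^7 = 4 * 4^6 = 4 * 4096 = 16384
4^14 = (4^7)^2 = 16384^2 = 268435456
4^28 = (4^14)^2 = 268435456^2 = 72057594037927936
4^29 = 4 * 4^28 = 4 * 72057594037927936 = 288230376151711744

Result: 288230376151711744
Multiplications needed: 7 (7 lines after 4^1)

4^29 = 288230376151711744. Using exponentiation by squaring, this requires 7 multiplications. The key idea: if the exponent is even, square the half-power; if odd, multiply by the base once.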